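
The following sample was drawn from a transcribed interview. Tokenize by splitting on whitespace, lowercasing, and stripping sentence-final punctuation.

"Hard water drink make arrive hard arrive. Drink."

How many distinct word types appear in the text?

Distinct types: {arrive, drink, hard, make, water}
V = 5

5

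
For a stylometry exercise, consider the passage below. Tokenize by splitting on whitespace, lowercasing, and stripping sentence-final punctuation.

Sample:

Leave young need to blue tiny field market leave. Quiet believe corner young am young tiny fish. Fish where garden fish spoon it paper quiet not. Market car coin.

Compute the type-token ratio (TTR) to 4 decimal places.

N = 29 tokens, V = 21 types.
TTR = V / N = 21 / 29 = 0.7241

0.7241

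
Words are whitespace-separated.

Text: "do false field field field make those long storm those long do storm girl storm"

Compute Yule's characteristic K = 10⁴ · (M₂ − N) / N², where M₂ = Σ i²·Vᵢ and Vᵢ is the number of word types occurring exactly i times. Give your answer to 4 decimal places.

800.0000

Frequencies: field:3, storm:3, do:2, those:2, long:2, false:1, make:1, girl:1
N = 15. Frequency spectrum: V_1=3, V_2=3, V_3=2
M₂ = 1²·3 + 2²·3 + 3²·2 = 33
K = 10000 × (33 − 15) / 15² = 800.0000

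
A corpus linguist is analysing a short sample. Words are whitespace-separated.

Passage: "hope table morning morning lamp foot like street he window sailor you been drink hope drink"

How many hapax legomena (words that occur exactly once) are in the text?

10

Frequencies: hope:2, morning:2, drink:2, table:1, lamp:1, foot:1, like:1, street:1, he:1, window:1, sailor:1, you:1, been:1
Hapax (freq=1): been, foot, he, lamp, like, sailor, street, table, window, you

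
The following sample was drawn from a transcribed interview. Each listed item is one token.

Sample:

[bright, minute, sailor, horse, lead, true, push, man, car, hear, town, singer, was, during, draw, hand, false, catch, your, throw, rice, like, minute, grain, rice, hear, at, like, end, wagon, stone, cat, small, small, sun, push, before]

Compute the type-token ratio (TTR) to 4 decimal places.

N = 37 tokens, V = 31 types.
TTR = V / N = 31 / 37 = 0.8378

0.8378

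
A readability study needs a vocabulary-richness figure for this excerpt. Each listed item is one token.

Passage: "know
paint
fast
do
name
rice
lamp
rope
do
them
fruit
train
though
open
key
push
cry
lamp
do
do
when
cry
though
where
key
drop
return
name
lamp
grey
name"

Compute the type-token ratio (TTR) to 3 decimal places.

N = 31 tokens, V = 21 types.
TTR = V / N = 21 / 31 = 0.677

0.677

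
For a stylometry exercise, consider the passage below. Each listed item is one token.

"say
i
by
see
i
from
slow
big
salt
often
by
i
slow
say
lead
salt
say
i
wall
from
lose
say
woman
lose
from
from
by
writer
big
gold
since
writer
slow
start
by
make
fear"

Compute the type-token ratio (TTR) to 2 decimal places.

0.51

N = 37 tokens, V = 19 types.
TTR = V / N = 19 / 37 = 0.51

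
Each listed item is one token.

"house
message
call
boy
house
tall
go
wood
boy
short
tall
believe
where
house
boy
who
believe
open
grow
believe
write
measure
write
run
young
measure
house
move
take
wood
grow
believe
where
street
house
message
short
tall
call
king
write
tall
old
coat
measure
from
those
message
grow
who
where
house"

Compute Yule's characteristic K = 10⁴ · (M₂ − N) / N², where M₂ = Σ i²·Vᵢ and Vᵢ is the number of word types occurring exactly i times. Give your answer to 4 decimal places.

Frequencies: house:6, tall:4, believe:4, message:3, boy:3, where:3, grow:3, write:3, measure:3, call:2, wood:2, short:2, who:2, go:1, open:1, run:1, young:1, move:1, take:1, street:1, … (5 more, each freq 1)
N = 52. Frequency spectrum: V_1=12, V_2=4, V_3=6, V_4=2, V_6=1
M₂ = 1²·12 + 2²·4 + 3²·6 + 4²·2 + 6²·1 = 150
K = 10000 × (150 − 52) / 52² = 362.4260

362.4260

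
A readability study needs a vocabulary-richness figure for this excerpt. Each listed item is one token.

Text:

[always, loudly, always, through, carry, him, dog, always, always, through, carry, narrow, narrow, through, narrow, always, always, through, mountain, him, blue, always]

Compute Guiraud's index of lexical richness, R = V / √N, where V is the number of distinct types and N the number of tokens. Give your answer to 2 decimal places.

1.92

N = 22, V = 9.
√N = 4.690416
R = 9 / 4.690416 = 1.92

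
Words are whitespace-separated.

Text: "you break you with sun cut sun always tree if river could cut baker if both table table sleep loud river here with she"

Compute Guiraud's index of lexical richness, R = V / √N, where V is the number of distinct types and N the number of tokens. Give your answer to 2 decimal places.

N = 24, V = 17.
√N = 4.898979
R = 17 / 4.898979 = 3.47

3.47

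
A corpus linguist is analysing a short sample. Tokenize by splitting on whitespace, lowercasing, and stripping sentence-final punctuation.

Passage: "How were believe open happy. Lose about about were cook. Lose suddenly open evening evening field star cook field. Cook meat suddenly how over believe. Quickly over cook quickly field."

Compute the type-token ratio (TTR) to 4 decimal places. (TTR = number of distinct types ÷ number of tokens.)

0.5000

N = 30 tokens, V = 15 types.
TTR = V / N = 15 / 30 = 0.5000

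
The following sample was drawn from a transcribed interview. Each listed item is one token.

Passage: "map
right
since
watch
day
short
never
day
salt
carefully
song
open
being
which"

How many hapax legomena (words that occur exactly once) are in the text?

12

Frequencies: day:2, map:1, right:1, since:1, watch:1, short:1, never:1, salt:1, carefully:1, song:1, open:1, being:1, which:1
Hapax (freq=1): being, carefully, map, never, open, right, salt, short, since, song, watch, which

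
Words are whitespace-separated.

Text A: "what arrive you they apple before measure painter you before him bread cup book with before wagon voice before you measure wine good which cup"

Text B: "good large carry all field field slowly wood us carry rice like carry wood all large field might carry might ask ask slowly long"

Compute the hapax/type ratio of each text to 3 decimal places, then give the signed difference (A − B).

A: hapax=14, V=18, ratio=0.778
B: hapax=5, V=13, ratio=0.385
Difference = 0.778 − 0.385 = 0.393

0.393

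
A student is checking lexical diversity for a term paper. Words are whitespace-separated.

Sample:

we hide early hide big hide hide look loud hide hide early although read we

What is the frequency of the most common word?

6

Frequencies: hide:6, we:2, early:2, big:1, look:1, loud:1, although:1, read:1
Most common: 'hide' with frequency 6.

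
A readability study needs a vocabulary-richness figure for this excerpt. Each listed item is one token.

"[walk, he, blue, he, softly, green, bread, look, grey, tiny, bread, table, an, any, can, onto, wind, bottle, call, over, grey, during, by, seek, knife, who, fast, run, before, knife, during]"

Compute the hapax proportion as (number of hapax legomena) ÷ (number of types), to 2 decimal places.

0.81

Frequencies: he:2, bread:2, grey:2, during:2, knife:2, walk:1, blue:1, softly:1, green:1, look:1, tiny:1, table:1, an:1, any:1, can:1, onto:1, wind:1, bottle:1, call:1, over:1, … (6 more, each freq 1)
Hapax count = 21; type count = 26.
Ratio = 21 / 26 = 0.81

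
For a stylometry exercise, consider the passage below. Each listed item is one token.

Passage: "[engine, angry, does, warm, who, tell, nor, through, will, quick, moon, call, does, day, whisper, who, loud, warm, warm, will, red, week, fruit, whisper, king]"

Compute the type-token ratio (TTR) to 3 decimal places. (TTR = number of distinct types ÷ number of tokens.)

0.760

N = 25 tokens, V = 19 types.
TTR = V / N = 19 / 25 = 0.760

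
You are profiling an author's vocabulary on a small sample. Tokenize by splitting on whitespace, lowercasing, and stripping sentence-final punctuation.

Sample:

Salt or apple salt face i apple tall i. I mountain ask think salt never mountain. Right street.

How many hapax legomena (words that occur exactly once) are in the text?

8

Frequencies: salt:3, i:3, apple:2, mountain:2, or:1, face:1, tall:1, ask:1, think:1, never:1, right:1, street:1
Hapax (freq=1): ask, face, never, or, right, street, tall, think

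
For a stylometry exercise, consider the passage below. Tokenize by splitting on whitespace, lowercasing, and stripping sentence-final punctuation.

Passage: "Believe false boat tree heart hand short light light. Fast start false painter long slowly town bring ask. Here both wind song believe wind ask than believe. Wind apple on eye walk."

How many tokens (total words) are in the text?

Tokens: believe, false, boat, tree, heart, hand, short, light, light, fast, start, false, painter, long, slowly, town, bring, ask, here, both, wind, song, believe, wind, ask, than, believe, wind, apple, on, eye, walk
N = 32

32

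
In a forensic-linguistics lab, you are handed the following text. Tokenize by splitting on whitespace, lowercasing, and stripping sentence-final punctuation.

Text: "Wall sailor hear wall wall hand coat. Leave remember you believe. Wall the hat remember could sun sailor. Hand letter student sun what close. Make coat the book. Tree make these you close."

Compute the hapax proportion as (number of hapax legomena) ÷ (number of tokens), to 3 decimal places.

Frequencies: wall:4, sailor:2, hand:2, coat:2, remember:2, you:2, the:2, sun:2, close:2, make:2, hear:1, leave:1, believe:1, hat:1, could:1, letter:1, student:1, what:1, book:1, tree:1, … (1 more, each freq 1)
Hapax count = 11; token count = 33.
Ratio = 11 / 33 = 0.333

0.333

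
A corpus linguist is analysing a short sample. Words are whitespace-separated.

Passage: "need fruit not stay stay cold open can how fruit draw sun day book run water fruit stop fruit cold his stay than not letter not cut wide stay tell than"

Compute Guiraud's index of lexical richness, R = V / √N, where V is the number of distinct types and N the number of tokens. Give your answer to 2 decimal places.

3.77

N = 31, V = 21.
√N = 5.567764
R = 21 / 5.567764 = 3.77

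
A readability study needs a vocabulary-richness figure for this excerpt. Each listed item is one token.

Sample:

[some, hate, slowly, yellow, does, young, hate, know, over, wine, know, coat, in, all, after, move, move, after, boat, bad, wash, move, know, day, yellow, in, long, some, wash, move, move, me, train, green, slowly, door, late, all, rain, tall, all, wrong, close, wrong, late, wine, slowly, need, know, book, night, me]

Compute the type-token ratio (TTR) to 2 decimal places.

0.60

N = 52 tokens, V = 31 types.
TTR = V / N = 31 / 52 = 0.60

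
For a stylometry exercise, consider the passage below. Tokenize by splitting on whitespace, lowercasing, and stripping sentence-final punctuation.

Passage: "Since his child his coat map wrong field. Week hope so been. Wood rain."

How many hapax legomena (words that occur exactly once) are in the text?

Frequencies: his:2, since:1, child:1, coat:1, map:1, wrong:1, field:1, week:1, hope:1, so:1, been:1, wood:1, rain:1
Hapax (freq=1): been, child, coat, field, hope, map, rain, since, so, week, wood, wrong

12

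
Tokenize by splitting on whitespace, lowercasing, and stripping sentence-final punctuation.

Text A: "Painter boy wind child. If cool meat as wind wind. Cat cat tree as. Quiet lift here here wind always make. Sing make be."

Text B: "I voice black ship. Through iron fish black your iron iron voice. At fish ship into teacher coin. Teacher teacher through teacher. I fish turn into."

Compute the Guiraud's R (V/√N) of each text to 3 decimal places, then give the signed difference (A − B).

0.920

A: V=17, N=24, R=3.470
B: V=13, N=26, R=2.550
Difference = 3.470 − 2.550 = 0.920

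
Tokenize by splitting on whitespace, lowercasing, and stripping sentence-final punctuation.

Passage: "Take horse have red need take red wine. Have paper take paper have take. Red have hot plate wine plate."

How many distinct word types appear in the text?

9

Distinct types: {have, horse, hot, need, paper, plate, red, take, wine}
V = 9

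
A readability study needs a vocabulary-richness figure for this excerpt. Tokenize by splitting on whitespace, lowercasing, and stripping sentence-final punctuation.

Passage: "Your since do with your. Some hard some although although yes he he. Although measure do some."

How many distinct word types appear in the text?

Distinct types: {although, do, hard, he, measure, since, some, with, yes, your}
V = 10

10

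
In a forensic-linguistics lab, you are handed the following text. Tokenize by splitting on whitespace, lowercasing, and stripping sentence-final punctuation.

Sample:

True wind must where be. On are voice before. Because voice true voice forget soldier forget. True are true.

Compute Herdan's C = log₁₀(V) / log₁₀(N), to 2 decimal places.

N = 19, V = 12.
log₁₀(V) = 1.079181, log₁₀(N) = 1.278754
C = 1.079181 / 1.278754 = 0.84

0.84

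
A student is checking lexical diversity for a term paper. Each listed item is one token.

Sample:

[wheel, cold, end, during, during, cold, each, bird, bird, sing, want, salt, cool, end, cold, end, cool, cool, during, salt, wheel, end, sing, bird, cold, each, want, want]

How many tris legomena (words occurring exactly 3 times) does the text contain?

4

Frequencies: cold:4, end:4, during:3, bird:3, want:3, cool:3, wheel:2, each:2, sing:2, salt:2
Words with frequency 3: bird, cool, during, want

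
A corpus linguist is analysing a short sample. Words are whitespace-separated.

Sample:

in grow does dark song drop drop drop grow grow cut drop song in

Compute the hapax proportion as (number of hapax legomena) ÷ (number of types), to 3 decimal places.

0.429

Frequencies: drop:4, grow:3, in:2, song:2, does:1, dark:1, cut:1
Hapax count = 3; type count = 7.
Ratio = 3 / 7 = 0.429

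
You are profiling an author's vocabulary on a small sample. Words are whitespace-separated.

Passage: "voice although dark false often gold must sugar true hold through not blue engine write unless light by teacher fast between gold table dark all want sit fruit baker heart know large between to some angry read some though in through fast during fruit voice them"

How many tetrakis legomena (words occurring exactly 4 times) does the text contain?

0

Frequencies: voice:2, dark:2, gold:2, through:2, fast:2, between:2, fruit:2, some:2, although:1, false:1, often:1, must:1, sugar:1, true:1, hold:1, not:1, blue:1, engine:1, write:1, unless:1, … (18 more, each freq 1)
Words with frequency 4: (none)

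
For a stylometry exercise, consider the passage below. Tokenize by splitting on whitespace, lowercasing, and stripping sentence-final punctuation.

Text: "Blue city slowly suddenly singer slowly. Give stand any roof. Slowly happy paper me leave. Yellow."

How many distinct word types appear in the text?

Distinct types: {any, blue, city, give, happy, leave, me, paper, roof, singer, slowly, stand, suddenly, yellow}
V = 14

14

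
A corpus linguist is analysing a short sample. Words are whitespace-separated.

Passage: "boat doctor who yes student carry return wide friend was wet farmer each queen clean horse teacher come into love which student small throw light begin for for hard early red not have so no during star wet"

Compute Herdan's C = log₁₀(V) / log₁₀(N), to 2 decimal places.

N = 38, V = 35.
log₁₀(V) = 1.544068, log₁₀(N) = 1.579784
C = 1.544068 / 1.579784 = 0.98

0.98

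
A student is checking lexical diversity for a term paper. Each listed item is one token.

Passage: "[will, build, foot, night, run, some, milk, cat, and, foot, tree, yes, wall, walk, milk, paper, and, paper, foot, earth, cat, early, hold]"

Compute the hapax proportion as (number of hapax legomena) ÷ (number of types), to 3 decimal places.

0.706

Frequencies: foot:3, milk:2, cat:2, and:2, paper:2, will:1, build:1, night:1, run:1, some:1, tree:1, yes:1, wall:1, walk:1, earth:1, early:1, hold:1
Hapax count = 12; type count = 17.
Ratio = 12 / 17 = 0.706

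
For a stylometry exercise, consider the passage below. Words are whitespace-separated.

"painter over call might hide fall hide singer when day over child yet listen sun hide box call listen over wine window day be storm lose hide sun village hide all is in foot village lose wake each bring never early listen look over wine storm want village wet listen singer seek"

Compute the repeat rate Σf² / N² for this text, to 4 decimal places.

Frequencies: hide:5, over:4, listen:4, village:3, call:2, singer:2, day:2, sun:2, wine:2, storm:2, lose:2, painter:1, might:1, fall:1, when:1, child:1, yet:1, box:1, window:1, be:1, … (13 more, each freq 1)
Σf² = 116; N² = 2704
Repeat rate = 116 / 2704 = 0.0429

0.0429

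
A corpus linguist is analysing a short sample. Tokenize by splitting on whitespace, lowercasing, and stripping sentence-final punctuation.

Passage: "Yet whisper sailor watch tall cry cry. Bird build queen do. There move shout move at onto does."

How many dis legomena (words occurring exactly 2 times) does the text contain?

2

Frequencies: cry:2, move:2, yet:1, whisper:1, sailor:1, watch:1, tall:1, bird:1, build:1, queen:1, do:1, there:1, shout:1, at:1, onto:1, does:1
Words with frequency 2: cry, move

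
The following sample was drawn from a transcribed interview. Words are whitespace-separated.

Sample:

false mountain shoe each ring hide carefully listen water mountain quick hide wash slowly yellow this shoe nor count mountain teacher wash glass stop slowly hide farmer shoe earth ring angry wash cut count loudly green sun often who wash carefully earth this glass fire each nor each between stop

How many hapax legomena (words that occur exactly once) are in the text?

16

Frequencies: wash:4, mountain:3, shoe:3, each:3, hide:3, ring:2, carefully:2, slowly:2, this:2, nor:2, count:2, glass:2, stop:2, earth:2, false:1, listen:1, water:1, quick:1, yellow:1, teacher:1, … (10 more, each freq 1)
Hapax (freq=1): angry, between, cut, false, farmer, fire, green, listen, loudly, often, quick, sun, teacher, water, who, yellow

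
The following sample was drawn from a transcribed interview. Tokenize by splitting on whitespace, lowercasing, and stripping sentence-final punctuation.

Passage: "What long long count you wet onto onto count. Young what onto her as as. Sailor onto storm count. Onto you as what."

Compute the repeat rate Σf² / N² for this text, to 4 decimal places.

0.1229

Frequencies: onto:5, what:3, count:3, as:3, long:2, you:2, wet:1, young:1, her:1, sailor:1, storm:1
Σf² = 65; N² = 529
Repeat rate = 65 / 529 = 0.1229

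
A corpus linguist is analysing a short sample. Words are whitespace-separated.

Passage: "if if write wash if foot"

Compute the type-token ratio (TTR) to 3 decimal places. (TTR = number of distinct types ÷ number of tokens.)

0.667

N = 6 tokens, V = 4 types.
TTR = V / N = 4 / 6 = 0.667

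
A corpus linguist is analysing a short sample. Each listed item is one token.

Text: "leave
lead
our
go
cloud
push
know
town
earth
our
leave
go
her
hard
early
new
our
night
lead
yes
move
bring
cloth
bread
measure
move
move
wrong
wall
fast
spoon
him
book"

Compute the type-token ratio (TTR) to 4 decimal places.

N = 33 tokens, V = 26 types.
TTR = V / N = 26 / 33 = 0.7879

0.7879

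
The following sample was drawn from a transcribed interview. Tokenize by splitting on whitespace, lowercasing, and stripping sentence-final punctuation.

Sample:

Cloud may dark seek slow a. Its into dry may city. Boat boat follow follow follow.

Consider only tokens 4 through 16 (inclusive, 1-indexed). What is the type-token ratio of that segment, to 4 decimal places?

Segment tokens 4–16: seek, slow, a, its, into, dry, may, city, boat, boat, follow, follow, follow
Segment N = 13, segment V = 10.
TTR = 10 / 13 = 0.7692

0.7692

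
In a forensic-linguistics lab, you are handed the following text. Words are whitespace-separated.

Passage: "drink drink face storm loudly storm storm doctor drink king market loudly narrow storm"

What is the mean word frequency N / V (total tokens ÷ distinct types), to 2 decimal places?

N = 14 tokens, V = 8 types.
Mean frequency = N / V = 14 / 8 = 1.75

1.75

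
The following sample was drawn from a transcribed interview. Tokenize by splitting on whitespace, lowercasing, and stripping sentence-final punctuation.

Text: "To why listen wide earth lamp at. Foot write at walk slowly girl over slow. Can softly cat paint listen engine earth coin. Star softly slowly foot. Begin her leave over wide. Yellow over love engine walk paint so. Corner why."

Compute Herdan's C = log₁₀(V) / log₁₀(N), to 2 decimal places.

0.90

N = 41, V = 28.
log₁₀(V) = 1.447158, log₁₀(N) = 1.612784
C = 1.447158 / 1.612784 = 0.90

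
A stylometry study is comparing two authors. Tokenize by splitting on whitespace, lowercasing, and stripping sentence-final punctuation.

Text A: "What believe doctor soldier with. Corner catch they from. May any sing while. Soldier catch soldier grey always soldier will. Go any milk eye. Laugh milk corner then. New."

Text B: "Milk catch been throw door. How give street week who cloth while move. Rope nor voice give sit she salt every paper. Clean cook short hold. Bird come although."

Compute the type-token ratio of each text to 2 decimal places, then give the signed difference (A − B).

TTR(A) = 22/29 = 0.76
TTR(B) = 28/29 = 0.97
Difference = 0.76 − 0.97 = -0.21

-0.21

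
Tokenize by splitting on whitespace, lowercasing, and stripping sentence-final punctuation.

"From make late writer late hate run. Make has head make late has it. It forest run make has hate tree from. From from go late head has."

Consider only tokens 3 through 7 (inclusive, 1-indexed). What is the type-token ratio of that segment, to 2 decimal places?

Segment tokens 3–7: late, writer, late, hate, run
Segment N = 5, segment V = 4.
TTR = 4 / 5 = 0.80

0.80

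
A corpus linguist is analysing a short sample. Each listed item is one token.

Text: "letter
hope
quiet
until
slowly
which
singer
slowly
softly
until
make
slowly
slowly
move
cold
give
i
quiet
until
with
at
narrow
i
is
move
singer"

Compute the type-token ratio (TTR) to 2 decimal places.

0.65

N = 26 tokens, V = 17 types.
TTR = V / N = 17 / 26 = 0.65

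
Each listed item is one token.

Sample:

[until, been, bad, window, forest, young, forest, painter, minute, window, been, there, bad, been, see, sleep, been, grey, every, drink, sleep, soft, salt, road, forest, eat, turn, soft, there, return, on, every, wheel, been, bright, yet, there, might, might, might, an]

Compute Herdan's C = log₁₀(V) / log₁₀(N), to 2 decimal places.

N = 41, V = 26.
log₁₀(V) = 1.414973, log₁₀(N) = 1.612784
C = 1.414973 / 1.612784 = 0.88

0.88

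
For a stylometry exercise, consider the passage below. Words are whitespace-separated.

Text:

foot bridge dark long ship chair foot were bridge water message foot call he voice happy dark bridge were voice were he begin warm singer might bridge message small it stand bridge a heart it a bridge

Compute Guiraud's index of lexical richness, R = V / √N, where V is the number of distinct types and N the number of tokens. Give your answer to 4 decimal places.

3.6168

N = 37, V = 22.
√N = 6.082763
R = 22 / 6.082763 = 3.6168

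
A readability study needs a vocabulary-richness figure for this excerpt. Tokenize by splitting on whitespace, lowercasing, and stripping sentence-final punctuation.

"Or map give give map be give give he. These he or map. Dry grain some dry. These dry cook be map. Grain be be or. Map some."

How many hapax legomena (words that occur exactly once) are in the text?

1

Frequencies: map:5, give:4, be:4, or:3, dry:3, he:2, these:2, grain:2, some:2, cook:1
Hapax (freq=1): cook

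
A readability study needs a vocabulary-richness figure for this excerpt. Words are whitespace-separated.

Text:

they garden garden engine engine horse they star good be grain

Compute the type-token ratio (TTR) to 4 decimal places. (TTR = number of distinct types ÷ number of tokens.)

N = 11 tokens, V = 8 types.
TTR = V / N = 8 / 11 = 0.7273

0.7273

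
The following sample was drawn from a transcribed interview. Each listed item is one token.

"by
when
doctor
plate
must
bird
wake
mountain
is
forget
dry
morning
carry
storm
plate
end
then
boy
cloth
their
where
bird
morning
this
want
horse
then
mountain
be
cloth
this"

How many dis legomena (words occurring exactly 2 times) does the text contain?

Frequencies: plate:2, bird:2, mountain:2, morning:2, then:2, cloth:2, this:2, by:1, when:1, doctor:1, must:1, wake:1, is:1, forget:1, dry:1, carry:1, storm:1, end:1, boy:1, their:1, … (4 more, each freq 1)
Words with frequency 2: bird, cloth, morning, mountain, plate, then, this

7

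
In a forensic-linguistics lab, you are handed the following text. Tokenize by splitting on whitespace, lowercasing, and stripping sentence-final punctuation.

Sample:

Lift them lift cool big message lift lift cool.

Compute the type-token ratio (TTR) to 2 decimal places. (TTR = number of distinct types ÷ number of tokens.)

N = 9 tokens, V = 5 types.
TTR = V / N = 5 / 9 = 0.56

0.56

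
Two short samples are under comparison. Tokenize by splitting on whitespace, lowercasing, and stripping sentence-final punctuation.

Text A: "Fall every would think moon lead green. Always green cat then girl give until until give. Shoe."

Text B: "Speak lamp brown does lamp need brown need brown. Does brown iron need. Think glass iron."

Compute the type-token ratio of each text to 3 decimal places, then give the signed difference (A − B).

TTR(A) = 14/17 = 0.824
TTR(B) = 8/16 = 0.500
Difference = 0.824 − 0.500 = 0.324

0.324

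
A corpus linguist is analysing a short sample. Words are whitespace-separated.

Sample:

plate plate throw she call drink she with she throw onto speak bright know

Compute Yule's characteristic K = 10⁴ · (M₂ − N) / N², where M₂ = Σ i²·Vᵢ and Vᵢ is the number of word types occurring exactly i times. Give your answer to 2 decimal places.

510.20

Frequencies: she:3, plate:2, throw:2, call:1, drink:1, with:1, onto:1, speak:1, bright:1, know:1
N = 14. Frequency spectrum: V_1=7, V_2=2, V_3=1
M₂ = 1²·7 + 2²·2 + 3²·1 = 24
K = 10000 × (24 − 14) / 14² = 510.20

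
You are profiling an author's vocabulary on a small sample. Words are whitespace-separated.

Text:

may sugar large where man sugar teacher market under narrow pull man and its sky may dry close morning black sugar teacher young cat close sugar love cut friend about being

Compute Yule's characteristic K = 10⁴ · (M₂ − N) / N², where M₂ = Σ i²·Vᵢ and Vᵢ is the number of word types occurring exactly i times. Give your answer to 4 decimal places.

Frequencies: sugar:4, may:2, man:2, teacher:2, close:2, large:1, where:1, market:1, under:1, narrow:1, pull:1, and:1, its:1, sky:1, dry:1, morning:1, black:1, young:1, cat:1, love:1, … (4 more, each freq 1)
N = 31. Frequency spectrum: V_1=19, V_2=4, V_4=1
M₂ = 1²·19 + 2²·4 + 4²·1 = 51
K = 10000 × (51 − 31) / 31² = 208.1165

208.1165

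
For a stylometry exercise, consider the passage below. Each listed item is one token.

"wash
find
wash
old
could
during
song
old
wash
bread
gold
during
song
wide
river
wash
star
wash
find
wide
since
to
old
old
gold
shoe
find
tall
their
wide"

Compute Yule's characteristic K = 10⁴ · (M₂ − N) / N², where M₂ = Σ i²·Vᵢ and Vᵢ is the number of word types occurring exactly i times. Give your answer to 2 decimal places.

555.56

Frequencies: wash:5, old:4, find:3, wide:3, during:2, song:2, gold:2, could:1, bread:1, river:1, star:1, since:1, to:1, shoe:1, tall:1, their:1
N = 30. Frequency spectrum: V_1=9, V_2=3, V_3=2, V_4=1, V_5=1
M₂ = 1²·9 + 2²·3 + 3²·2 + 4²·1 + 5²·1 = 80
K = 10000 × (80 − 30) / 30² = 555.56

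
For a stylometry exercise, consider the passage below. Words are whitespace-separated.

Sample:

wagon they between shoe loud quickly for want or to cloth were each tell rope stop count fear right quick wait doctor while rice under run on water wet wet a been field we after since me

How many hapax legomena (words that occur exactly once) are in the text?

Frequencies: wet:2, wagon:1, they:1, between:1, shoe:1, loud:1, quickly:1, for:1, want:1, or:1, to:1, cloth:1, were:1, each:1, tell:1, rope:1, stop:1, count:1, fear:1, right:1, … (16 more, each freq 1)
Hapax (freq=1): a, after, been, between, cloth, count, doctor, each, fear, field, for, loud, me, on, or, quick, quickly, rice, right, rope, run, shoe, since, stop, tell, they, to, under, wagon, wait, want, water, we, were, while

35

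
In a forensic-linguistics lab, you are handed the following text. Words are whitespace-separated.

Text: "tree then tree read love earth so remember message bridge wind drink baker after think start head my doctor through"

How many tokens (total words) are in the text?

Tokens: tree, then, tree, read, love, earth, so, remember, message, bridge, wind, drink, baker, after, think, start, head, my, doctor, through
N = 20

20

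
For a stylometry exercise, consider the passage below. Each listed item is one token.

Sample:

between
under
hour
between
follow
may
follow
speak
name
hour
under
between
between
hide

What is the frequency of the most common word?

4

Frequencies: between:4, under:2, hour:2, follow:2, may:1, speak:1, name:1, hide:1
Most common: 'between' with frequency 4.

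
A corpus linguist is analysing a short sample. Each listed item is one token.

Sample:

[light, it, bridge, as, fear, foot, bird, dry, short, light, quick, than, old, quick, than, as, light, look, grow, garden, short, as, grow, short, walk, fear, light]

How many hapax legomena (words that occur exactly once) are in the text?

Frequencies: light:4, as:3, short:3, fear:2, quick:2, than:2, grow:2, it:1, bridge:1, foot:1, bird:1, dry:1, old:1, look:1, garden:1, walk:1
Hapax (freq=1): bird, bridge, dry, foot, garden, it, look, old, walk

9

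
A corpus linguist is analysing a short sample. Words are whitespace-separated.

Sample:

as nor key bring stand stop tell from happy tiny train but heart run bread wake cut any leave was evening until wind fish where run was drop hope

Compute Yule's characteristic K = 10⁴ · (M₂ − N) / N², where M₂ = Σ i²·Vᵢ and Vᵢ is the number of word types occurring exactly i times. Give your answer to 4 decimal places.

Frequencies: run:2, was:2, as:1, nor:1, key:1, bring:1, stand:1, stop:1, tell:1, from:1, happy:1, tiny:1, train:1, but:1, heart:1, bread:1, wake:1, cut:1, any:1, leave:1, … (7 more, each freq 1)
N = 29. Frequency spectrum: V_1=25, V_2=2
M₂ = 1²·25 + 2²·2 = 33
K = 10000 × (33 − 29) / 29² = 47.5624

47.5624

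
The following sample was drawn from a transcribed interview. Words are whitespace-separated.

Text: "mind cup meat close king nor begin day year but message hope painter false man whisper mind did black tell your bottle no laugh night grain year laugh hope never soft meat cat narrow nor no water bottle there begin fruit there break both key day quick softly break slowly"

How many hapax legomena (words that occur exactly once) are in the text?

26

Frequencies: mind:2, meat:2, nor:2, begin:2, day:2, year:2, hope:2, bottle:2, no:2, laugh:2, there:2, break:2, cup:1, close:1, king:1, but:1, message:1, painter:1, false:1, man:1, … (18 more, each freq 1)
Hapax (freq=1): black, both, but, cat, close, cup, did, false, fruit, grain, key, king, man, message, narrow, never, night, painter, quick, slowly, soft, softly, tell, water, whisper, your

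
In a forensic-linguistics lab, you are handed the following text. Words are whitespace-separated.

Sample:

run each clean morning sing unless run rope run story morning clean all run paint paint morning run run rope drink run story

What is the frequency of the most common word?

7

Frequencies: run:7, morning:3, clean:2, rope:2, story:2, paint:2, each:1, sing:1, unless:1, all:1, drink:1
Most common: 'run' with frequency 7.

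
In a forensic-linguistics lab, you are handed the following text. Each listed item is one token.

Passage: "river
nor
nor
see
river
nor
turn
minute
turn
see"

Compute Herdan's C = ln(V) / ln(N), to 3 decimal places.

N = 10, V = 5.
ln(V) = 1.609438, ln(N) = 2.302585
C = 1.609438 / 2.302585 = 0.699

0.699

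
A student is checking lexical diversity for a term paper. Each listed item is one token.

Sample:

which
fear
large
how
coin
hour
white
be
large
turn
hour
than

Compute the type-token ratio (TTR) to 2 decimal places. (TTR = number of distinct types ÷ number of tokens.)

N = 12 tokens, V = 10 types.
TTR = V / N = 10 / 12 = 0.83

0.83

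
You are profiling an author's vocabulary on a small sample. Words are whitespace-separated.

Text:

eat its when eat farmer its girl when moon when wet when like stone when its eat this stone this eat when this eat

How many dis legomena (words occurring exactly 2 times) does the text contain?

Frequencies: when:6, eat:5, its:3, this:3, stone:2, farmer:1, girl:1, moon:1, wet:1, like:1
Words with frequency 2: stone

1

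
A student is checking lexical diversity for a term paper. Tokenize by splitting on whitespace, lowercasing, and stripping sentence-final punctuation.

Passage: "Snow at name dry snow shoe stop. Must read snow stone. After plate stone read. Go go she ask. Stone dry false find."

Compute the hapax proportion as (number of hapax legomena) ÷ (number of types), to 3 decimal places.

0.688

Frequencies: snow:3, stone:3, dry:2, read:2, go:2, at:1, name:1, shoe:1, stop:1, must:1, after:1, plate:1, she:1, ask:1, false:1, find:1
Hapax count = 11; type count = 16.
Ratio = 11 / 16 = 0.688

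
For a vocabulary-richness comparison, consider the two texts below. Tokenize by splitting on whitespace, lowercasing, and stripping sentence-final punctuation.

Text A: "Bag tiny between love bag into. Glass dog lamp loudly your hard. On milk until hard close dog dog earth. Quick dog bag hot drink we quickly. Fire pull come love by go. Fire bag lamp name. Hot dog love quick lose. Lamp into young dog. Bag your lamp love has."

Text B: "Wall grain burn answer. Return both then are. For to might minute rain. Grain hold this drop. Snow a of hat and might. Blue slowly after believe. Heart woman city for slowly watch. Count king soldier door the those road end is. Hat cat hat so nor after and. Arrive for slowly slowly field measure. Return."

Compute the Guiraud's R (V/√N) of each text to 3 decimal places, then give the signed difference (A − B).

A: V=30, N=51, R=4.201
B: V=44, N=56, R=5.880
Difference = 4.201 − 5.880 = -1.679

-1.679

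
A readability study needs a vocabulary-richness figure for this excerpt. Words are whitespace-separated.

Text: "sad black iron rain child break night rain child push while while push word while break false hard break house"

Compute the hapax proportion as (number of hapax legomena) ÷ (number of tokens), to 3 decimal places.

Frequencies: break:3, while:3, rain:2, child:2, push:2, sad:1, black:1, iron:1, night:1, word:1, false:1, hard:1, house:1
Hapax count = 8; token count = 20.
Ratio = 8 / 20 = 0.400

0.400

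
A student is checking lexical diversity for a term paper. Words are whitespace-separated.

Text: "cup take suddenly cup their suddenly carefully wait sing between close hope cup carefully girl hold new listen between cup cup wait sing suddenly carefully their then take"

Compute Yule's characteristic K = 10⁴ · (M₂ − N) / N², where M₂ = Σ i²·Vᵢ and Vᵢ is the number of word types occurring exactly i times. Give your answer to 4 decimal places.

Frequencies: cup:5, suddenly:3, carefully:3, take:2, their:2, wait:2, sing:2, between:2, close:1, hope:1, girl:1, hold:1, new:1, listen:1, then:1
N = 28. Frequency spectrum: V_1=7, V_2=5, V_3=2, V_5=1
M₂ = 1²·7 + 2²·5 + 3²·2 + 5²·1 = 70
K = 10000 × (70 − 28) / 28² = 535.7143

535.7143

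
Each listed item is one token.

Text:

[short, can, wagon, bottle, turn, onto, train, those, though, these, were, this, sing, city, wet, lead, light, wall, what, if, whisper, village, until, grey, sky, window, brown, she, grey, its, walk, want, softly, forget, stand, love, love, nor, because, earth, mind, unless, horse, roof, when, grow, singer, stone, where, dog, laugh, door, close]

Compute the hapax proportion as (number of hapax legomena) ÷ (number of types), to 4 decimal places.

0.9608

Frequencies: grey:2, love:2, short:1, can:1, wagon:1, bottle:1, turn:1, onto:1, train:1, those:1, though:1, these:1, were:1, this:1, sing:1, city:1, wet:1, lead:1, light:1, wall:1, … (31 more, each freq 1)
Hapax count = 49; type count = 51.
Ratio = 49 / 51 = 0.9608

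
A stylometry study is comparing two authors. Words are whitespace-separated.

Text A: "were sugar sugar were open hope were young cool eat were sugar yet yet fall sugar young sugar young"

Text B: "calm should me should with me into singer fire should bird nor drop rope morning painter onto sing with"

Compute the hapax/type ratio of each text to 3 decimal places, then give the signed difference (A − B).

-0.244

A: hapax=5, V=9, ratio=0.556
B: hapax=12, V=15, ratio=0.800
Difference = 0.556 − 0.800 = -0.244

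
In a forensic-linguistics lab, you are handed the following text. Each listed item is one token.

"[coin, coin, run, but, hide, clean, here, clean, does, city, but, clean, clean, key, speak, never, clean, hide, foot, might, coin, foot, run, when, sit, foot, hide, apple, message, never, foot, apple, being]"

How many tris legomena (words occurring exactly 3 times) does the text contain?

2

Frequencies: clean:5, foot:4, coin:3, hide:3, run:2, but:2, never:2, apple:2, here:1, does:1, city:1, key:1, speak:1, might:1, when:1, sit:1, message:1, being:1
Words with frequency 3: coin, hide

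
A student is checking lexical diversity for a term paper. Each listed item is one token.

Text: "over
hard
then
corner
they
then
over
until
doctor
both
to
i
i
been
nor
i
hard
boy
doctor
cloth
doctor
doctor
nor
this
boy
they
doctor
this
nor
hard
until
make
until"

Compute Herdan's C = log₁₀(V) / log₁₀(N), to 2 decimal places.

N = 33, V = 16.
log₁₀(V) = 1.204120, log₁₀(N) = 1.518514
C = 1.204120 / 1.518514 = 0.79

0.79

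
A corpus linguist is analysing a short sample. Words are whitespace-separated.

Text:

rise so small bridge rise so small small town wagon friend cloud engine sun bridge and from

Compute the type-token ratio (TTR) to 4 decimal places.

N = 17 tokens, V = 12 types.
TTR = V / N = 12 / 17 = 0.7059

0.7059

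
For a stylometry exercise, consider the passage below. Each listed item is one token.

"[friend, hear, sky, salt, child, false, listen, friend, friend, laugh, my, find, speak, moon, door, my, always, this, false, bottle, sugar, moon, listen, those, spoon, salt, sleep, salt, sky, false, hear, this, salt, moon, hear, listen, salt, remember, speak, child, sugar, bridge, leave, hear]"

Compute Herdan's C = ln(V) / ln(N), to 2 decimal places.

0.83

N = 44, V = 23.
ln(V) = 3.135494, ln(N) = 3.784190
C = 3.135494 / 3.784190 = 0.83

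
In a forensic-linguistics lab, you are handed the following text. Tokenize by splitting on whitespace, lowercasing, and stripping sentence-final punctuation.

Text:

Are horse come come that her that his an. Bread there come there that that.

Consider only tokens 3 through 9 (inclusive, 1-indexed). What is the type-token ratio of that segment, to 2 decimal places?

Segment tokens 3–9: come, come, that, her, that, his, an
Segment N = 7, segment V = 5.
TTR = 5 / 7 = 0.71

0.71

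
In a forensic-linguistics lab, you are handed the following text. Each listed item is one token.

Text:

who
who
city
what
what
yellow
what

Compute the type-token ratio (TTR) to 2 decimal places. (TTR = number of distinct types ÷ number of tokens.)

N = 7 tokens, V = 4 types.
TTR = V / N = 4 / 7 = 0.57

0.57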